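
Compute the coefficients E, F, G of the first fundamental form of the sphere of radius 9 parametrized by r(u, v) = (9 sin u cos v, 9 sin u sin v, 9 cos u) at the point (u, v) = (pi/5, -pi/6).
E = 81;  F = 0;  G = 405/8 - 81*sqrt(5)/8

Partials: r_u = (9*cos(u)*cos(v), 9*sin(v)*cos(u), -9*sin(u)), r_v = (-9*sin(u)*sin(v), 9*sin(u)*cos(v), 0). As functions of (u, v):
  E = r_u · r_u = 81,
  F = r_u · r_v = 0,
  G = r_v · r_v = 81*sin(u)^2.
Evaluating at (u, v) = (pi/5, -pi/6): E = 81, F = 0, G = 405/8 - 81*sqrt(5)/8.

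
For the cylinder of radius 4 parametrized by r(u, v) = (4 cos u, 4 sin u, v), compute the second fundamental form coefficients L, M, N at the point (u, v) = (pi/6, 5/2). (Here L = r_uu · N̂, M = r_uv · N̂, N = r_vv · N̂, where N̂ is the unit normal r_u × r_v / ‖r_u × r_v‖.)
L = -4;  M = 0;  N = 0

Compute the unit normal N̂(u, v) = (cos(u), sin(u), 0), and the second partials r_uu, r_uv, r_vv. Take dot products:
  L(u, v) = r_uu · N̂ = -4,
  M(u, v) = r_uv · N̂ = 0,
  N(u, v) = r_vv · N̂ = 0.
Evaluating at (u, v) = (pi/6, 5/2):
  L = -4, M = 0, N = 0.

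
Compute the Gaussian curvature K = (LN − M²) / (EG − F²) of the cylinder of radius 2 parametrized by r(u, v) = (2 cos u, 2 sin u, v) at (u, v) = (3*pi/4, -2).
K = 0

Coefficients of the first fundamental form: E = 4, F = 0, G = 1.
Coefficients of the second fundamental form: L = -2, M = 0, N = 0.
Assemble K = (LN − M²)/(EG − F²) = 0. At (u, v) = (3*pi/4, -2): K = 0.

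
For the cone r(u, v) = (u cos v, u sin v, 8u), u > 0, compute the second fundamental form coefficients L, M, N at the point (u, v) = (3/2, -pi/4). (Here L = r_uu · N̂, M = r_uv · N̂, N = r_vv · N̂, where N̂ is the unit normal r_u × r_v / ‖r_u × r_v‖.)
L = 0;  M = 0;  N = 12*sqrt(65)/65

Compute the unit normal N̂(u, v) = (-8*sqrt(65)*u*cos(v)/(65*Abs(u)), -8*sqrt(65)*u*sin(v)/(65*Abs(u)), sqrt(65)*u/(65*Abs(u))), and the second partials r_uu, r_uv, r_vv. Take dot products:
  L(u, v) = r_uu · N̂ = 0,
  M(u, v) = r_uv · N̂ = 0,
  N(u, v) = r_vv · N̂ = 8*sqrt(65)*u^2/(65*Abs(u)).
Evaluating at (u, v) = (3/2, -pi/4):
  L = 0, M = 0, N = 12*sqrt(65)/65.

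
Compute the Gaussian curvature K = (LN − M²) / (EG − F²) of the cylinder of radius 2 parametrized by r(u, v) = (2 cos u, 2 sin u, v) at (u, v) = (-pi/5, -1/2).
K = 0

Coefficients of the first fundamental form: E = 4, F = 0, G = 1.
Coefficients of the second fundamental form: L = -2, M = 0, N = 0.
Assemble K = (LN − M²)/(EG − F²) = 0. At (u, v) = (-pi/5, -1/2): K = 0.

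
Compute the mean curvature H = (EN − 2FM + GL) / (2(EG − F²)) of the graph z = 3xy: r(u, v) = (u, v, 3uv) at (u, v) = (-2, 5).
H = 135*sqrt(262)/34322

With E = 9*v^2 + 1, F = 9*u*v, G = 9*u^2 + 1, L = 0, M = 3/sqrt(9*u^2 + 9*v^2 + 1), N = 0, assemble
  H = (EN − 2FM + GL) / (2(EG − F²)) = -27*u*v/(9*u^2 + 9*v^2 + 1)^(3/2).
At (u, v) = (-2, 5): H = 135*sqrt(262)/34322.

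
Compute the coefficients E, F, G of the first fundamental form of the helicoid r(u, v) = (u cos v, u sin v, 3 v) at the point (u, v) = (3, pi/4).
E = 1;  F = 0;  G = 18

Partials: r_u = (cos(v), sin(v), 0), r_v = (-u*sin(v), u*cos(v), 3). As functions of (u, v):
  E = r_u · r_u = 1,
  F = r_u · r_v = 0,
  G = r_v · r_v = u^2 + 9.
Evaluating at (u, v) = (3, pi/4): E = 1, F = 0, G = 18.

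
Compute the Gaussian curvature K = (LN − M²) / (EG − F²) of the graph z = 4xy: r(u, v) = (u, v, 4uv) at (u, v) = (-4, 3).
K = -16/160801

Coefficients of the first fundamental form: E = 16*v^2 + 1, F = 16*u*v, G = 16*u^2 + 1.
Coefficients of the second fundamental form: L = 0, M = 4/sqrt(16*u^2 + 16*v^2 + 1), N = 0.
Assemble K = (LN − M²)/(EG − F²) = -16/(256*u^4 + 512*u^2*v^2 + 32*u^2 + 256*v^4 + 32*v^2 + 1). At (u, v) = (-4, 3): K = -16/160801.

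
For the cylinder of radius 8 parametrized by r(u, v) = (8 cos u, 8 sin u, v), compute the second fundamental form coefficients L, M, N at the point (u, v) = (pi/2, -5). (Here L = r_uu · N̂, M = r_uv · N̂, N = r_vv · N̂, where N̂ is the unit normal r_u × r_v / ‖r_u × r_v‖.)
L = -8;  M = 0;  N = 0

Compute the unit normal N̂(u, v) = (cos(u), sin(u), 0), and the second partials r_uu, r_uv, r_vv. Take dot products:
  L(u, v) = r_uu · N̂ = -8,
  M(u, v) = r_uv · N̂ = 0,
  N(u, v) = r_vv · N̂ = 0.
Evaluating at (u, v) = (pi/2, -5):
  L = -8, M = 0, N = 0.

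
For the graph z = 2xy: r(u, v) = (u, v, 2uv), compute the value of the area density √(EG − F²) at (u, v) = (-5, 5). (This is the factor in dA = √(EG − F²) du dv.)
√(EG − F²)|_{(-5, 5)} = sqrt(201)

E = 4*v^2 + 1, F = 4*u*v, G = 4*u^2 + 1, so EG − F² = 4*u^2 + 4*v^2 + 1. Taking the positive square root: √(EG − F²) = sqrt(4*u^2 + 4*v^2 + 1). At (u, v) = (-5, 5): sqrt(201).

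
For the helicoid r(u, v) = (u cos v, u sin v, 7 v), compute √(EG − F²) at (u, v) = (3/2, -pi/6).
√(EG − F²)|_{(3/2, -pi/6)} = sqrt(205)/2

E = 1, F = 0, G = u^2 + 49; EG − F² = u^2 + 49; √(EG − F²) = sqrt(u^2 + 49). At the given point: sqrt(205)/2.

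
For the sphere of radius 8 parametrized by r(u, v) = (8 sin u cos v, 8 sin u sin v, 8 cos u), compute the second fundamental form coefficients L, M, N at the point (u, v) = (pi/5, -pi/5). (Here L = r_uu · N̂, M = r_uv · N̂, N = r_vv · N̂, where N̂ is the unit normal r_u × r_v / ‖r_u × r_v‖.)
L = -8;  M = 0;  N = -5 + sqrt(5)

Compute the unit normal N̂(u, v) = (sin(u)^2*cos(v)/Abs(sin(u)), sin(u)^2*sin(v)/Abs(sin(u)), sin(2*u)/(2*Abs(sin(u)))), and the second partials r_uu, r_uv, r_vv. Take dot products:
  L(u, v) = r_uu · N̂ = -8*sin(u)/Abs(sin(u)),
  M(u, v) = r_uv · N̂ = 0,
  N(u, v) = r_vv · N̂ = -8*sin(u)^3/Abs(sin(u)).
Evaluating at (u, v) = (pi/5, -pi/5):
  L = -8, M = 0, N = -5 + sqrt(5).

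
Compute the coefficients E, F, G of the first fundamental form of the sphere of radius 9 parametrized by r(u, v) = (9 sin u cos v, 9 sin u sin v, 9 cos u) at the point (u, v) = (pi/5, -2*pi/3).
E = 81;  F = 0;  G = 405/8 - 81*sqrt(5)/8

Partials: r_u = (9*cos(u)*cos(v), 9*sin(v)*cos(u), -9*sin(u)), r_v = (-9*sin(u)*sin(v), 9*sin(u)*cos(v), 0). As functions of (u, v):
  E = r_u · r_u = 81,
  F = r_u · r_v = 0,
  G = r_v · r_v = 81*sin(u)^2.
Evaluating at (u, v) = (pi/5, -2*pi/3): E = 81, F = 0, G = 405/8 - 81*sqrt(5)/8.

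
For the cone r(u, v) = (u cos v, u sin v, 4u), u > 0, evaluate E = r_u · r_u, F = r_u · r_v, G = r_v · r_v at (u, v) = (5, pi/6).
E = 17;  F = 0;  G = 25

Partials: r_u = (cos(v), sin(v), 4), r_v = (-u*sin(v), u*cos(v), 0). As functions of (u, v):
  E = r_u · r_u = 17,
  F = r_u · r_v = 0,
  G = r_v · r_v = u^2.
Evaluating at (u, v) = (5, pi/6): E = 17, F = 0, G = 25.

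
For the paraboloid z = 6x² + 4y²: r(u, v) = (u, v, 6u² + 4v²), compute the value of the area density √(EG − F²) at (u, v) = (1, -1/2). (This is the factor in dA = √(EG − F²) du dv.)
√(EG − F²)|_{(1, -1/2)} = sqrt(161)

E = 144*u^2 + 1, F = 96*u*v, G = 64*v^2 + 1, so EG − F² = 144*u^2 + 64*v^2 + 1. Taking the positive square root: √(EG − F²) = sqrt(144*u^2 + 64*v^2 + 1). At (u, v) = (1, -1/2): sqrt(161).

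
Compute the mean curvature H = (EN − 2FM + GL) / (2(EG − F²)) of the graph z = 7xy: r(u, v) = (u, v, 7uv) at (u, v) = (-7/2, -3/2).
H = -7203*sqrt(2846)/4049858

With E = 49*v^2 + 1, F = 49*u*v, G = 49*u^2 + 1, L = 0, M = 7/sqrt(49*u^2 + 49*v^2 + 1), N = 0, assemble
  H = (EN − 2FM + GL) / (2(EG − F²)) = -343*u*v/(49*u^2 + 49*v^2 + 1)^(3/2).
At (u, v) = (-7/2, -3/2): H = -7203*sqrt(2846)/4049858.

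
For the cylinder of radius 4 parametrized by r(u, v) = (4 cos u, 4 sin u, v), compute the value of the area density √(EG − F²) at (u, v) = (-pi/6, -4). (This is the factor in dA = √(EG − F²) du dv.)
√(EG − F²)|_{(-pi/6, -4)} = 4

E = 16, F = 0, G = 1, so EG − F² = 16. Taking the positive square root: √(EG − F²) = 4. At (u, v) = (-pi/6, -4): 4.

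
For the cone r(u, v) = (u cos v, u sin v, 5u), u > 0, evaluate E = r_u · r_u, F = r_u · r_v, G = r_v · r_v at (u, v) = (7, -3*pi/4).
E = 26;  F = 0;  G = 49

Partials: r_u = (cos(v), sin(v), 5), r_v = (-u*sin(v), u*cos(v), 0). As functions of (u, v):
  E = r_u · r_u = 26,
  F = r_u · r_v = 0,
  G = r_v · r_v = u^2.
Evaluating at (u, v) = (7, -3*pi/4): E = 26, F = 0, G = 49.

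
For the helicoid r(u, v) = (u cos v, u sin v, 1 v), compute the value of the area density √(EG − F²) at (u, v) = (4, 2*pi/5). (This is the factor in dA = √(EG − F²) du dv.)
√(EG − F²)|_{(4, 2*pi/5)} = sqrt(17)

E = 1, F = 0, G = u^2 + 1, so EG − F² = u^2 + 1. Taking the positive square root: √(EG − F²) = sqrt(u^2 + 1). At (u, v) = (4, 2*pi/5): sqrt(17).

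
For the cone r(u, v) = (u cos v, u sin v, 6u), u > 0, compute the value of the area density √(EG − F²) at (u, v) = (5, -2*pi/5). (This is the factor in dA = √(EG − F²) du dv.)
√(EG − F²)|_{(5, -2*pi/5)} = 5*sqrt(37)

E = 37, F = 0, G = u^2, so EG − F² = 37*u^2. Taking the positive square root: √(EG − F²) = sqrt(37)*Abs(u). At (u, v) = (5, -2*pi/5): 5*sqrt(37).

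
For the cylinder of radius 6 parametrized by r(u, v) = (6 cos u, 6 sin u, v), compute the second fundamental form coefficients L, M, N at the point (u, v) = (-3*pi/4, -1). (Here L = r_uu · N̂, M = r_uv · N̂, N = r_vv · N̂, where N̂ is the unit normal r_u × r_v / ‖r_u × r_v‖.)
L = -6;  M = 0;  N = 0

Compute the unit normal N̂(u, v) = (cos(u), sin(u), 0), and the second partials r_uu, r_uv, r_vv. Take dot products:
  L(u, v) = r_uu · N̂ = -6,
  M(u, v) = r_uv · N̂ = 0,
  N(u, v) = r_vv · N̂ = 0.
Evaluating at (u, v) = (-3*pi/4, -1):
  L = -6, M = 0, N = 0.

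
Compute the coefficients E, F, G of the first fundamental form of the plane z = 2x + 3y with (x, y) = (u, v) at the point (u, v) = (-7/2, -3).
E = 5;  F = 6;  G = 10

Partials: r_u = (1, 0, 2), r_v = (0, 1, 3). As functions of (u, v):
  E = r_u · r_u = 5,
  F = r_u · r_v = 6,
  G = r_v · r_v = 10.
Evaluating at (u, v) = (-7/2, -3): E = 5, F = 6, G = 10.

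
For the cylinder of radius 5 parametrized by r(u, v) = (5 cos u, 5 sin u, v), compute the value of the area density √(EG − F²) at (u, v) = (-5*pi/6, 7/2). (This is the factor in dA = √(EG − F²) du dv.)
√(EG − F²)|_{(-5*pi/6, 7/2)} = 5

E = 25, F = 0, G = 1, so EG − F² = 25. Taking the positive square root: √(EG − F²) = 5. At (u, v) = (-5*pi/6, 7/2): 5.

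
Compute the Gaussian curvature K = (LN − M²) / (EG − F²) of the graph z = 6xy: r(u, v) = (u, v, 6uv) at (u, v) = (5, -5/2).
K = -9/316969

Coefficients of the first fundamental form: E = 36*v^2 + 1, F = 36*u*v, G = 36*u^2 + 1.
Coefficients of the second fundamental form: L = 0, M = 6/sqrt(36*u^2 + 36*v^2 + 1), N = 0.
Assemble K = (LN − M²)/(EG − F²) = -36/(1296*u^4 + 2592*u^2*v^2 + 72*u^2 + 1296*v^4 + 72*v^2 + 1). At (u, v) = (5, -5/2): K = -9/316969.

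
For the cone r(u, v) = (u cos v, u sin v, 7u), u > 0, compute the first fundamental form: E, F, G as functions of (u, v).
E = 50;  F = 0;  G = u^2

Compute partials: r_u = (cos(v), sin(v), 7), r_v = (-u*sin(v), u*cos(v), 0). Then
  E = r_u · r_u = 50,
  F = r_u · r_v = 0,
  G = r_v · r_v = u^2.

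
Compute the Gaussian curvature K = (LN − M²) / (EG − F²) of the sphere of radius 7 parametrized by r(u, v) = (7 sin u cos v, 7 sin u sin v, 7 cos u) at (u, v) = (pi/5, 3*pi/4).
K = 1/49

Coefficients of the first fundamental form: E = 49, F = 0, G = 49*sin(u)^2.
Coefficients of the second fundamental form: L = -7*sin(u)/Abs(sin(u)), M = 0, N = -7*sin(u)^3/Abs(sin(u)).
Assemble K = (LN − M²)/(EG − F²) = 1/49. At (u, v) = (pi/5, 3*pi/4): K = 1/49.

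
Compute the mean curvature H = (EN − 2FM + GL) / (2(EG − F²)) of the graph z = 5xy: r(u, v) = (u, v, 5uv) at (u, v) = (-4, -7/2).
H = -14000*sqrt(2829)/8003241

With E = 25*v^2 + 1, F = 25*u*v, G = 25*u^2 + 1, L = 0, M = 5/sqrt(25*u^2 + 25*v^2 + 1), N = 0, assemble
  H = (EN − 2FM + GL) / (2(EG − F²)) = -125*u*v/(25*u^2 + 25*v^2 + 1)^(3/2).
At (u, v) = (-4, -7/2): H = -14000*sqrt(2829)/8003241.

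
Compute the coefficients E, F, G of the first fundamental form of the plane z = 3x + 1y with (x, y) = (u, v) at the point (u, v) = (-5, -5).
E = 10;  F = 3;  G = 2

Partials: r_u = (1, 0, 3), r_v = (0, 1, 1). As functions of (u, v):
  E = r_u · r_u = 10,
  F = r_u · r_v = 3,
  G = r_v · r_v = 2.
Evaluating at (u, v) = (-5, -5): E = 10, F = 3, G = 2.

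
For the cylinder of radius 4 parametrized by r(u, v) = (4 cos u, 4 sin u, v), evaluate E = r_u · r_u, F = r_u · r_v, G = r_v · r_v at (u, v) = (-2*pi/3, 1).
E = 16;  F = 0;  G = 1

Partials: r_u = (-4*sin(u), 4*cos(u), 0), r_v = (0, 0, 1). As functions of (u, v):
  E = r_u · r_u = 16,
  F = r_u · r_v = 0,
  G = r_v · r_v = 1.
Evaluating at (u, v) = (-2*pi/3, 1): E = 16, F = 0, G = 1.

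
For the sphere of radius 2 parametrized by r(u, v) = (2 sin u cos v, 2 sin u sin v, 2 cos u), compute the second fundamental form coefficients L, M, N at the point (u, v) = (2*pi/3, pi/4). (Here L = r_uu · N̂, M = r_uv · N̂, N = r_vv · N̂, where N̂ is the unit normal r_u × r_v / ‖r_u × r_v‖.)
L = -2;  M = 0;  N = -3/2

Compute the unit normal N̂(u, v) = (sin(u)^2*cos(v)/Abs(sin(u)), sin(u)^2*sin(v)/Abs(sin(u)), sin(2*u)/(2*Abs(sin(u)))), and the second partials r_uu, r_uv, r_vv. Take dot products:
  L(u, v) = r_uu · N̂ = -2*sin(u)/Abs(sin(u)),
  M(u, v) = r_uv · N̂ = 0,
  N(u, v) = r_vv · N̂ = -2*sin(u)^3/Abs(sin(u)).
Evaluating at (u, v) = (2*pi/3, pi/4):
  L = -2, M = 0, N = -3/2.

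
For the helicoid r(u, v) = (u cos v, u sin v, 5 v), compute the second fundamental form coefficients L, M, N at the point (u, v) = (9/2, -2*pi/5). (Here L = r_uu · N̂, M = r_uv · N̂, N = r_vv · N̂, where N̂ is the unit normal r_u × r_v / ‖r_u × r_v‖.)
L = 0;  M = -10*sqrt(181)/181;  N = 0

Compute the unit normal N̂(u, v) = (5*sin(v)/sqrt(u^2 + 25), -5*cos(v)/sqrt(u^2 + 25), u/sqrt(u^2 + 25)), and the second partials r_uu, r_uv, r_vv. Take dot products:
  L(u, v) = r_uu · N̂ = 0,
  M(u, v) = r_uv · N̂ = -5/sqrt(u^2 + 25),
  N(u, v) = r_vv · N̂ = 0.
Evaluating at (u, v) = (9/2, -2*pi/5):
  L = 0, M = -10*sqrt(181)/181, N = 0.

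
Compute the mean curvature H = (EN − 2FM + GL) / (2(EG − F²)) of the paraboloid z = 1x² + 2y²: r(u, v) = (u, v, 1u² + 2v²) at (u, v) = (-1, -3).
H = 155*sqrt(149)/22201

With E = 4*u^2 + 1, F = 8*u*v, G = 16*v^2 + 1, L = 2/sqrt(4*u^2 + 16*v^2 + 1), M = 0, N = 4/sqrt(4*u^2 + 16*v^2 + 1), assemble
  H = (EN − 2FM + GL) / (2(EG − F²)) = (8*u^2 + 16*v^2 + 3)/(4*u^2 + 16*v^2 + 1)^(3/2).
At (u, v) = (-1, -3): H = 155*sqrt(149)/22201.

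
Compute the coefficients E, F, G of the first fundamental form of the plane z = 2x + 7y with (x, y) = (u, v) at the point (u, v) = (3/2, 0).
E = 5;  F = 14;  G = 50

Partials: r_u = (1, 0, 2), r_v = (0, 1, 7). As functions of (u, v):
  E = r_u · r_u = 5,
  F = r_u · r_v = 14,
  G = r_v · r_v = 50.
Evaluating at (u, v) = (3/2, 0): E = 5, F = 14, G = 50.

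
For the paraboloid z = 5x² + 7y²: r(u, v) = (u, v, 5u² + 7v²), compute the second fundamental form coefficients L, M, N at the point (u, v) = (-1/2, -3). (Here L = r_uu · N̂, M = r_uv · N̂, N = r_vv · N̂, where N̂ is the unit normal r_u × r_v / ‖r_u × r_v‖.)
L = sqrt(1790)/179;  M = 0;  N = 7*sqrt(1790)/895

Compute the unit normal N̂(u, v) = (-10*u/sqrt(100*u^2 + 196*v^2 + 1), -14*v/sqrt(100*u^2 + 196*v^2 + 1), 1/sqrt(100*u^2 + 196*v^2 + 1)), and the second partials r_uu, r_uv, r_vv. Take dot products:
  L(u, v) = r_uu · N̂ = 10/sqrt(100*u^2 + 196*v^2 + 1),
  M(u, v) = r_uv · N̂ = 0,
  N(u, v) = r_vv · N̂ = 14/sqrt(100*u^2 + 196*v^2 + 1).
Evaluating at (u, v) = (-1/2, -3):
  L = sqrt(1790)/179, M = 0, N = 7*sqrt(1790)/895.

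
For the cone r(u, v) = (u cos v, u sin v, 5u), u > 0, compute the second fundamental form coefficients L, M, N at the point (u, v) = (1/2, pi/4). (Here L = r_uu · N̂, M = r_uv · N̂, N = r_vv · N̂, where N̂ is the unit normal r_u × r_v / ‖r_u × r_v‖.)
L = 0;  M = 0;  N = 5*sqrt(26)/52

Compute the unit normal N̂(u, v) = (-5*sqrt(26)*u*cos(v)/(26*Abs(u)), -5*sqrt(26)*u*sin(v)/(26*Abs(u)), sqrt(26)*u/(26*Abs(u))), and the second partials r_uu, r_uv, r_vv. Take dot products:
  L(u, v) = r_uu · N̂ = 0,
  M(u, v) = r_uv · N̂ = 0,
  N(u, v) = r_vv · N̂ = 5*sqrt(26)*u^2/(26*Abs(u)).
Evaluating at (u, v) = (1/2, pi/4):
  L = 0, M = 0, N = 5*sqrt(26)/52.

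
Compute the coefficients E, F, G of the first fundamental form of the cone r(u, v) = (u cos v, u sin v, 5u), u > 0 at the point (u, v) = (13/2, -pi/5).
E = 26;  F = 0;  G = 169/4

Partials: r_u = (cos(v), sin(v), 5), r_v = (-u*sin(v), u*cos(v), 0). As functions of (u, v):
  E = r_u · r_u = 26,
  F = r_u · r_v = 0,
  G = r_v · r_v = u^2.
Evaluating at (u, v) = (13/2, -pi/5): E = 26, F = 0, G = 169/4.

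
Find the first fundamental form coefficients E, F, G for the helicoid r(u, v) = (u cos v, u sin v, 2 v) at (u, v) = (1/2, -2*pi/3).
E = 1;  F = 0;  G = 17/4

Partials: r_u = (cos(v), sin(v), 0), r_v = (-u*sin(v), u*cos(v), 2). As functions of (u, v):
  E = r_u · r_u = 1,
  F = r_u · r_v = 0,
  G = r_v · r_v = u^2 + 4.
Evaluating at (u, v) = (1/2, -2*pi/3): E = 1, F = 0, G = 17/4.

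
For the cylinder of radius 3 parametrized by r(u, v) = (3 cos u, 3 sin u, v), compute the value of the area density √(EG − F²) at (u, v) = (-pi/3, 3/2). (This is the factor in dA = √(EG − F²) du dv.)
√(EG − F²)|_{(-pi/3, 3/2)} = 3

E = 9, F = 0, G = 1, so EG − F² = 9. Taking the positive square root: √(EG − F²) = 3. At (u, v) = (-pi/3, 3/2): 3.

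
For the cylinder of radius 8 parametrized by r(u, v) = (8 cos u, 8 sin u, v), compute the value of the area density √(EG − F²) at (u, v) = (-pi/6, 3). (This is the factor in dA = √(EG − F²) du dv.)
√(EG − F²)|_{(-pi/6, 3)} = 8

E = 64, F = 0, G = 1, so EG − F² = 64. Taking the positive square root: √(EG − F²) = 8. At (u, v) = (-pi/6, 3): 8.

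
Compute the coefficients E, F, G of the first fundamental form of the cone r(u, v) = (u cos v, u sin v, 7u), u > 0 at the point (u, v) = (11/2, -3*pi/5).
E = 50;  F = 0;  G = 121/4

Partials: r_u = (cos(v), sin(v), 7), r_v = (-u*sin(v), u*cos(v), 0). As functions of (u, v):
  E = r_u · r_u = 50,
  F = r_u · r_v = 0,
  G = r_v · r_v = u^2.
Evaluating at (u, v) = (11/2, -3*pi/5): E = 50, F = 0, G = 121/4.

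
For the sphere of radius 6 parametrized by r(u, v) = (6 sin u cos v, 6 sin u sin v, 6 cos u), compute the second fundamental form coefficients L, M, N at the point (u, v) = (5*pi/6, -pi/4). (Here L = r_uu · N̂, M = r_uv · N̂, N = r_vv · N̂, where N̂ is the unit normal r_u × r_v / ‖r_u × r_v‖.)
L = -6;  M = 0;  N = -3/2

Compute the unit normal N̂(u, v) = (sin(u)^2*cos(v)/Abs(sin(u)), sin(u)^2*sin(v)/Abs(sin(u)), sin(2*u)/(2*Abs(sin(u)))), and the second partials r_uu, r_uv, r_vv. Take dot products:
  L(u, v) = r_uu · N̂ = -6*sin(u)/Abs(sin(u)),
  M(u, v) = r_uv · N̂ = 0,
  N(u, v) = r_vv · N̂ = -6*sin(u)^3/Abs(sin(u)).
Evaluating at (u, v) = (5*pi/6, -pi/4):
  L = -6, M = 0, N = -3/2.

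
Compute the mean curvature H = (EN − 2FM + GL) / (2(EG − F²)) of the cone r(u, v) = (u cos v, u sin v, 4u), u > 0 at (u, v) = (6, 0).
H = sqrt(17)/51

With E = 17, F = 0, G = u^2, L = 0, M = 0, N = 4*sqrt(17)*u^2/(17*Abs(u)), assemble
  H = (EN − 2FM + GL) / (2(EG − F²)) = 2*sqrt(17)/(17*Abs(u)).
At (u, v) = (6, 0): H = sqrt(17)/51.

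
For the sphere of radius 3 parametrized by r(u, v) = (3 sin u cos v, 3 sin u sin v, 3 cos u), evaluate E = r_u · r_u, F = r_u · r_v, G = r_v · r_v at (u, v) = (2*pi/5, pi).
E = 9;  F = 0;  G = 9*sqrt(5)/8 + 45/8

Partials: r_u = (3*cos(u)*cos(v), 3*sin(v)*cos(u), -3*sin(u)), r_v = (-3*sin(u)*sin(v), 3*sin(u)*cos(v), 0). As functions of (u, v):
  E = r_u · r_u = 9,
  F = r_u · r_v = 0,
  G = r_v · r_v = 9*sin(u)^2.
Evaluating at (u, v) = (2*pi/5, pi): E = 9, F = 0, G = 9*sqrt(5)/8 + 45/8.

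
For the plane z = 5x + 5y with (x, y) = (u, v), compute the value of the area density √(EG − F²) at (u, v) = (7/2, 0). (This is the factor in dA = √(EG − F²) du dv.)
√(EG − F²)|_{(7/2, 0)} = sqrt(51)

E = 26, F = 25, G = 26, so EG − F² = 51. Taking the positive square root: √(EG − F²) = sqrt(51). At (u, v) = (7/2, 0): sqrt(51).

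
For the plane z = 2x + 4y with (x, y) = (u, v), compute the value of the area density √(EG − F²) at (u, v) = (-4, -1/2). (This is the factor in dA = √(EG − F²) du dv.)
√(EG − F²)|_{(-4, -1/2)} = sqrt(21)

E = 5, F = 8, G = 17, so EG − F² = 21. Taking the positive square root: √(EG − F²) = sqrt(21). At (u, v) = (-4, -1/2): sqrt(21).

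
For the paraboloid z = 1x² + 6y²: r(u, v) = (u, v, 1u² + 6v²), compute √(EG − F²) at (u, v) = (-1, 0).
√(EG − F²)|_{(-1, 0)} = sqrt(5)

E = 4*u^2 + 1, F = 24*u*v, G = 144*v^2 + 1; EG − F² = 4*u^2 + 144*v^2 + 1; √(EG − F²) = sqrt(4*u^2 + 144*v^2 + 1). At the given point: sqrt(5).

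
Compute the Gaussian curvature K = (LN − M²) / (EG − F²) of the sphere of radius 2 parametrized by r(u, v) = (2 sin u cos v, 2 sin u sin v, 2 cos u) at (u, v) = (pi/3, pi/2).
K = 1/4

Coefficients of the first fundamental form: E = 4, F = 0, G = 4*sin(u)^2.
Coefficients of the second fundamental form: L = -2*sin(u)/Abs(sin(u)), M = 0, N = -2*sin(u)^3/Abs(sin(u)).
Assemble K = (LN − M²)/(EG − F²) = 1/4. At (u, v) = (pi/3, pi/2): K = 1/4.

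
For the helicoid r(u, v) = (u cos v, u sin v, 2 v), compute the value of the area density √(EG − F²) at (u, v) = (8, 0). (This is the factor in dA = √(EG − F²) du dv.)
√(EG − F²)|_{(8, 0)} = 2*sqrt(17)

E = 1, F = 0, G = u^2 + 4, so EG − F² = u^2 + 4. Taking the positive square root: √(EG − F²) = sqrt(u^2 + 4). At (u, v) = (8, 0): 2*sqrt(17).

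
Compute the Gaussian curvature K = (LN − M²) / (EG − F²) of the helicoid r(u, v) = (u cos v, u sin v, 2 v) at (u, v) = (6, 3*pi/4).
K = -1/400

Coefficients of the first fundamental form: E = 1, F = 0, G = u^2 + 4.
Coefficients of the second fundamental form: L = 0, M = -2/sqrt(u^2 + 4), N = 0.
Assemble K = (LN − M²)/(EG − F²) = -4/(u^2 + 4)^2. At (u, v) = (6, 3*pi/4): K = -1/400.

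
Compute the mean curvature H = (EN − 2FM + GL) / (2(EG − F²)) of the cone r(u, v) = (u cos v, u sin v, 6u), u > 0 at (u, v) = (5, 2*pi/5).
H = 3*sqrt(37)/185

With E = 37, F = 0, G = u^2, L = 0, M = 0, N = 6*sqrt(37)*u^2/(37*Abs(u)), assemble
  H = (EN − 2FM + GL) / (2(EG − F²)) = 3*sqrt(37)/(37*Abs(u)).
At (u, v) = (5, 2*pi/5): H = 3*sqrt(37)/185.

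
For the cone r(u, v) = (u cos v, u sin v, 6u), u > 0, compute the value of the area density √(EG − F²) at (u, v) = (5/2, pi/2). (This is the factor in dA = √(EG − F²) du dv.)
√(EG − F²)|_{(5/2, pi/2)} = 5*sqrt(37)/2

E = 37, F = 0, G = u^2, so EG − F² = 37*u^2. Taking the positive square root: √(EG − F²) = sqrt(37)*Abs(u). At (u, v) = (5/2, pi/2): 5*sqrt(37)/2.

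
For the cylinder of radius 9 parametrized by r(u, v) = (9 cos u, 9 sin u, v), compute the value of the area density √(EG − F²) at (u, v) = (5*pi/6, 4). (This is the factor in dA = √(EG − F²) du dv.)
√(EG − F²)|_{(5*pi/6, 4)} = 9

E = 81, F = 0, G = 1, so EG − F² = 81. Taking the positive square root: √(EG − F²) = 9. At (u, v) = (5*pi/6, 4): 9.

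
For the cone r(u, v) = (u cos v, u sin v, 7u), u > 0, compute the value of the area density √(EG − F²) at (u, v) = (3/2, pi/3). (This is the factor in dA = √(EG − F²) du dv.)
√(EG − F²)|_{(3/2, pi/3)} = 15*sqrt(2)/2

E = 50, F = 0, G = u^2, so EG − F² = 50*u^2. Taking the positive square root: √(EG − F²) = 5*sqrt(2)*Abs(u). At (u, v) = (3/2, pi/3): 15*sqrt(2)/2.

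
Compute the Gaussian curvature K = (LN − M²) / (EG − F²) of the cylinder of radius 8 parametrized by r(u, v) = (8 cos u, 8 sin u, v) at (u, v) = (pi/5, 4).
K = 0

Coefficients of the first fundamental form: E = 64, F = 0, G = 1.
Coefficients of the second fundamental form: L = -8, M = 0, N = 0.
Assemble K = (LN − M²)/(EG − F²) = 0. At (u, v) = (pi/5, 4): K = 0.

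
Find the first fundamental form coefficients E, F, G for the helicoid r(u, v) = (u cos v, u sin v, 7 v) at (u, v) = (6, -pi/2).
E = 1;  F = 0;  G = 85

Partials: r_u = (cos(v), sin(v), 0), r_v = (-u*sin(v), u*cos(v), 7). As functions of (u, v):
  E = r_u · r_u = 1,
  F = r_u · r_v = 0,
  G = r_v · r_v = u^2 + 49.
Evaluating at (u, v) = (6, -pi/2): E = 1, F = 0, G = 85.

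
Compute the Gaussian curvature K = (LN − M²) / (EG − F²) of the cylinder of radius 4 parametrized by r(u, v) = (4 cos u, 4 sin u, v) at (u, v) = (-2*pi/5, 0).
K = 0

Coefficients of the first fundamental form: E = 16, F = 0, G = 1.
Coefficients of the second fundamental form: L = -4, M = 0, N = 0.
Assemble K = (LN − M²)/(EG − F²) = 0. At (u, v) = (-2*pi/5, 0): K = 0.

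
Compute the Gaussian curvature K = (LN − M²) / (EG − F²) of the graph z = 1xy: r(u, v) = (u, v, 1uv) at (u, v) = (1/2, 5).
K = -16/11025

Coefficients of the first fundamental form: E = v^2 + 1, F = u*v, G = u^2 + 1.
Coefficients of the second fundamental form: L = 0, M = 1/sqrt(u^2 + v^2 + 1), N = 0.
Assemble K = (LN − M²)/(EG − F²) = 1/((u^2*v^2 - (u^2 + 1)*(v^2 + 1))*(u^2 + v^2 + 1)). At (u, v) = (1/2, 5): K = -16/11025.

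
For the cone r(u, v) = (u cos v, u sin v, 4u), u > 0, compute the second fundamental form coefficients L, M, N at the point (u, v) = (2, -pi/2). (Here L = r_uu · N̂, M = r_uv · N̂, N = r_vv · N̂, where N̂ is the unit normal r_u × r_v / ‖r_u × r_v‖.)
L = 0;  M = 0;  N = 8*sqrt(17)/17

Compute the unit normal N̂(u, v) = (-4*sqrt(17)*u*cos(v)/(17*Abs(u)), -4*sqrt(17)*u*sin(v)/(17*Abs(u)), sqrt(17)*u/(17*Abs(u))), and the second partials r_uu, r_uv, r_vv. Take dot products:
  L(u, v) = r_uu · N̂ = 0,
  M(u, v) = r_uv · N̂ = 0,
  N(u, v) = r_vv · N̂ = 4*sqrt(17)*u^2/(17*Abs(u)).
Evaluating at (u, v) = (2, -pi/2):
  L = 0, M = 0, N = 8*sqrt(17)/17.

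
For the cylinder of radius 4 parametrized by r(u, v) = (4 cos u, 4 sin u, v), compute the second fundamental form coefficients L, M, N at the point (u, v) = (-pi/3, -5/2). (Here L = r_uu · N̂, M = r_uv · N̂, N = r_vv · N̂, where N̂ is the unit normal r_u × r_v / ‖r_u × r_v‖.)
L = -4;  M = 0;  N = 0

Compute the unit normal N̂(u, v) = (cos(u), sin(u), 0), and the second partials r_uu, r_uv, r_vv. Take dot products:
  L(u, v) = r_uu · N̂ = -4,
  M(u, v) = r_uv · N̂ = 0,
  N(u, v) = r_vv · N̂ = 0.
Evaluating at (u, v) = (-pi/3, -5/2):
  L = -4, M = 0, N = 0.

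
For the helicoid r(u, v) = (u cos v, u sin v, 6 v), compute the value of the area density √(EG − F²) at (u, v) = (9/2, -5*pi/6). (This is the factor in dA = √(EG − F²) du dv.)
√(EG − F²)|_{(9/2, -5*pi/6)} = 15/2

E = 1, F = 0, G = u^2 + 36, so EG − F² = u^2 + 36. Taking the positive square root: √(EG − F²) = sqrt(u^2 + 36). At (u, v) = (9/2, -5*pi/6): 15/2.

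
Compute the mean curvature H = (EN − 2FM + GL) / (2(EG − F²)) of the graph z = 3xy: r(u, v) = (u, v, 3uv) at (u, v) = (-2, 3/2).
H = 648*sqrt(229)/52441

With E = 9*v^2 + 1, F = 9*u*v, G = 9*u^2 + 1, L = 0, M = 3/sqrt(9*u^2 + 9*v^2 + 1), N = 0, assemble
  H = (EN − 2FM + GL) / (2(EG − F²)) = -27*u*v/(9*u^2 + 9*v^2 + 1)^(3/2).
At (u, v) = (-2, 3/2): H = 648*sqrt(229)/52441.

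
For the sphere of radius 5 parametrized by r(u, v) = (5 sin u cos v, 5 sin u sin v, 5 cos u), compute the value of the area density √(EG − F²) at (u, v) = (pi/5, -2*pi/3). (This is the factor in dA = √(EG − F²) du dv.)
√(EG − F²)|_{(pi/5, -2*pi/3)} = 25*sqrt(10 - 2*sqrt(5))/4

E = 25, F = 0, G = 25*sin(u)^2, so EG − F² = 625*sin(u)^2. Taking the positive square root: √(EG − F²) = 25*Abs(sin(u)). At (u, v) = (pi/5, -2*pi/3): 25*sqrt(10 - 2*sqrt(5))/4.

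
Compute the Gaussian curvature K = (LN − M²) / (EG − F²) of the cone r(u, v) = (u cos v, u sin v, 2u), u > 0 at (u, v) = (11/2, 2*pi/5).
K = 0

Coefficients of the first fundamental form: E = 5, F = 0, G = u^2.
Coefficients of the second fundamental form: L = 0, M = 0, N = 2*sqrt(5)*u^2/(5*Abs(u)).
Assemble K = (LN − M²)/(EG − F²) = 0. At (u, v) = (11/2, 2*pi/5): K = 0.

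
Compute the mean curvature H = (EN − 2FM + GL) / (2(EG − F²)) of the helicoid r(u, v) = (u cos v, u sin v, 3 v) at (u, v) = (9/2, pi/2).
H = 0

With E = 1, F = 0, G = u^2 + 9, L = 0, M = -3/sqrt(u^2 + 9), N = 0, assemble
  H = (EN − 2FM + GL) / (2(EG − F²)) = 0.
At (u, v) = (9/2, pi/2): H = 0.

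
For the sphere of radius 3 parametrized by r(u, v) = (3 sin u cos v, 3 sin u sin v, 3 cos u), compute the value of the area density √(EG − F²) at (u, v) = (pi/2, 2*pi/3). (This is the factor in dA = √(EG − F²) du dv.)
√(EG − F²)|_{(pi/2, 2*pi/3)} = 9

E = 9, F = 0, G = 9*sin(u)^2, so EG − F² = 81*sin(u)^2. Taking the positive square root: √(EG − F²) = 9*Abs(sin(u)). At (u, v) = (pi/2, 2*pi/3): 9.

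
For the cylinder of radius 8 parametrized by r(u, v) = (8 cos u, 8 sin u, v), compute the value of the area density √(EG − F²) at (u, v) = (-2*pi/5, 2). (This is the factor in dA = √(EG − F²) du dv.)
√(EG − F²)|_{(-2*pi/5, 2)} = 8

E = 64, F = 0, G = 1, so EG − F² = 64. Taking the positive square root: √(EG − F²) = 8. At (u, v) = (-2*pi/5, 2): 8.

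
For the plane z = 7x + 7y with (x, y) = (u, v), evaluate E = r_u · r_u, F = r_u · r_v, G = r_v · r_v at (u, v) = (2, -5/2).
E = 50;  F = 49;  G = 50

Partials: r_u = (1, 0, 7), r_v = (0, 1, 7). As functions of (u, v):
  E = r_u · r_u = 50,
  F = r_u · r_v = 49,
  G = r_v · r_v = 50.
Evaluating at (u, v) = (2, -5/2): E = 50, F = 49, G = 50.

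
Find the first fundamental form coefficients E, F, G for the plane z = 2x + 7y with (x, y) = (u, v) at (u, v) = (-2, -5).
E = 5;  F = 14;  G = 50

Partials: r_u = (1, 0, 2), r_v = (0, 1, 7). As functions of (u, v):
  E = r_u · r_u = 5,
  F = r_u · r_v = 14,
  G = r_v · r_v = 50.
Evaluating at (u, v) = (-2, -5): E = 5, F = 14, G = 50.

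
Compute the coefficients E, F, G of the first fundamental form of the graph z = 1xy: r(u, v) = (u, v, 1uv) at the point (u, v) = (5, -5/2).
E = 29/4;  F = -25/2;  G = 26

Partials: r_u = (1, 0, v), r_v = (0, 1, u). As functions of (u, v):
  E = r_u · r_u = v^2 + 1,
  F = r_u · r_v = u*v,
  G = r_v · r_v = u^2 + 1.
Evaluating at (u, v) = (5, -5/2): E = 29/4, F = -25/2, G = 26.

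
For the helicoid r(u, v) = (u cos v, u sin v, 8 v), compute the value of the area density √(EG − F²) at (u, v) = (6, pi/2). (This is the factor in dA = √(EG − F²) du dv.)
√(EG − F²)|_{(6, pi/2)} = 10

E = 1, F = 0, G = u^2 + 64, so EG − F² = u^2 + 64. Taking the positive square root: √(EG − F²) = sqrt(u^2 + 64). At (u, v) = (6, pi/2): 10.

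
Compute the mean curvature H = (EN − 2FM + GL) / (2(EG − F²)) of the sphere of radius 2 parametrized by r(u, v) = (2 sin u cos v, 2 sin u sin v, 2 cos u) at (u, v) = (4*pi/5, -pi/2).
H = -1/2

With E = 4, F = 0, G = 4*sin(u)^2, L = -2*sin(u)/Abs(sin(u)), M = 0, N = -2*sin(u)^3/Abs(sin(u)), assemble
  H = (EN − 2FM + GL) / (2(EG − F²)) = -sin(u)/(2*Abs(sin(u))).
At (u, v) = (4*pi/5, -pi/2): H = -1/2.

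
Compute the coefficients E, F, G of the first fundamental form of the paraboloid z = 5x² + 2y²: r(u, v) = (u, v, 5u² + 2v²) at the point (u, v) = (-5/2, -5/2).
E = 626;  F = 250;  G = 101

Partials: r_u = (1, 0, 10*u), r_v = (0, 1, 4*v). As functions of (u, v):
  E = r_u · r_u = 100*u^2 + 1,
  F = r_u · r_v = 40*u*v,
  G = r_v · r_v = 16*v^2 + 1.
Evaluating at (u, v) = (-5/2, -5/2): E = 626, F = 250, G = 101.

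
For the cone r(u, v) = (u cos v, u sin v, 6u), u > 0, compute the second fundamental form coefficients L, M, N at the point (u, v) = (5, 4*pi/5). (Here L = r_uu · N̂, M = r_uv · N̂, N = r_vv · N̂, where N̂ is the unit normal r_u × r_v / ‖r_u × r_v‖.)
L = 0;  M = 0;  N = 30*sqrt(37)/37

Compute the unit normal N̂(u, v) = (-6*sqrt(37)*u*cos(v)/(37*Abs(u)), -6*sqrt(37)*u*sin(v)/(37*Abs(u)), sqrt(37)*u/(37*Abs(u))), and the second partials r_uu, r_uv, r_vv. Take dot products:
  L(u, v) = r_uu · N̂ = 0,
  M(u, v) = r_uv · N̂ = 0,
  N(u, v) = r_vv · N̂ = 6*sqrt(37)*u^2/(37*Abs(u)).
Evaluating at (u, v) = (5, 4*pi/5):
  L = 0, M = 0, N = 30*sqrt(37)/37.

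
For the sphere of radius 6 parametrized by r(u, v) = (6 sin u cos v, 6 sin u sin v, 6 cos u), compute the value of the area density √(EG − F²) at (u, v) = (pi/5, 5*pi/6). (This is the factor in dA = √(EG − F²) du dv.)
√(EG − F²)|_{(pi/5, 5*pi/6)} = 9*sqrt(10 - 2*sqrt(5))

E = 36, F = 0, G = 36*sin(u)^2, so EG − F² = 1296*sin(u)^2. Taking the positive square root: √(EG − F²) = 36*Abs(sin(u)). At (u, v) = (pi/5, 5*pi/6): 9*sqrt(10 - 2*sqrt(5)).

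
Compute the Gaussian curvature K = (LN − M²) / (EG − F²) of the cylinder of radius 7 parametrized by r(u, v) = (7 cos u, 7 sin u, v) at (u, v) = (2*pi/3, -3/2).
K = 0

Coefficients of the first fundamental form: E = 49, F = 0, G = 1.
Coefficients of the second fundamental form: L = -7, M = 0, N = 0.
Assemble K = (LN − M²)/(EG − F²) = 0. At (u, v) = (2*pi/3, -3/2): K = 0.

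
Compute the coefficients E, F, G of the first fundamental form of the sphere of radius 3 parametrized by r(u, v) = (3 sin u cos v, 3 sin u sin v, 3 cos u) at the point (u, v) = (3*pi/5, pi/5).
E = 9;  F = 0;  G = 9*sqrt(5)/8 + 45/8

Partials: r_u = (3*cos(u)*cos(v), 3*sin(v)*cos(u), -3*sin(u)), r_v = (-3*sin(u)*sin(v), 3*sin(u)*cos(v), 0). As functions of (u, v):
  E = r_u · r_u = 9,
  F = r_u · r_v = 0,
  G = r_v · r_v = 9*sin(u)^2.
Evaluating at (u, v) = (3*pi/5, pi/5): E = 9, F = 0, G = 9*sqrt(5)/8 + 45/8.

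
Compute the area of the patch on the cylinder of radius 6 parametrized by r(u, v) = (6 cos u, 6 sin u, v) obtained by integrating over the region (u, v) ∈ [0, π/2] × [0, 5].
Area = 15*pi

Area = ∫∫ √(EG − F²) du dv with √(EG − F²) = 6. Integrating over [0, π/2] × [0, 5] gives 15*pi.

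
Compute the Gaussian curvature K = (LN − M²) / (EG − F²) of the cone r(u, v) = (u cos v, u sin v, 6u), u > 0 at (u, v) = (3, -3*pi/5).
K = 0

Coefficients of the first fundamental form: E = 37, F = 0, G = u^2.
Coefficients of the second fundamental form: L = 0, M = 0, N = 6*sqrt(37)*u^2/(37*Abs(u)).
Assemble K = (LN − M²)/(EG − F²) = 0. At (u, v) = (3, -3*pi/5): K = 0.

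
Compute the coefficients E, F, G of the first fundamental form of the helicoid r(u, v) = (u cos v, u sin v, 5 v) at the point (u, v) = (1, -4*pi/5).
E = 1;  F = 0;  G = 26

Partials: r_u = (cos(v), sin(v), 0), r_v = (-u*sin(v), u*cos(v), 5). As functions of (u, v):
  E = r_u · r_u = 1,
  F = r_u · r_v = 0,
  G = r_v · r_v = u^2 + 25.
Evaluating at (u, v) = (1, -4*pi/5): E = 1, F = 0, G = 26.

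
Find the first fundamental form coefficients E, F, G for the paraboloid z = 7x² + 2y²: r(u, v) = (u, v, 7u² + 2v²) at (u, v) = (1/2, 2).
E = 50;  F = 56;  G = 65

Partials: r_u = (1, 0, 14*u), r_v = (0, 1, 4*v). As functions of (u, v):
  E = r_u · r_u = 196*u^2 + 1,
  F = r_u · r_v = 56*u*v,
  G = r_v · r_v = 16*v^2 + 1.
Evaluating at (u, v) = (1/2, 2): E = 50, F = 56, G = 65.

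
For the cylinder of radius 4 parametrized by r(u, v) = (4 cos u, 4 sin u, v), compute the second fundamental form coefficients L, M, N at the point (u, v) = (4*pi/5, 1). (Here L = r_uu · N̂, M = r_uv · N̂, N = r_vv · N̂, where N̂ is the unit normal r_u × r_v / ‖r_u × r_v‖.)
L = -4;  M = 0;  N = 0

Compute the unit normal N̂(u, v) = (cos(u), sin(u), 0), and the second partials r_uu, r_uv, r_vv. Take dot products:
  L(u, v) = r_uu · N̂ = -4,
  M(u, v) = r_uv · N̂ = 0,
  N(u, v) = r_vv · N̂ = 0.
Evaluating at (u, v) = (4*pi/5, 1):
  L = -4, M = 0, N = 0.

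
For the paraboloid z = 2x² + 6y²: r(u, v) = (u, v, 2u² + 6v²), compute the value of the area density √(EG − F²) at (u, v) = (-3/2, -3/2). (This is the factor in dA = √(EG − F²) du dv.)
√(EG − F²)|_{(-3/2, -3/2)} = 19

E = 16*u^2 + 1, F = 48*u*v, G = 144*v^2 + 1, so EG − F² = 16*u^2 + 144*v^2 + 1. Taking the positive square root: √(EG − F²) = sqrt(16*u^2 + 144*v^2 + 1). At (u, v) = (-3/2, -3/2): 19.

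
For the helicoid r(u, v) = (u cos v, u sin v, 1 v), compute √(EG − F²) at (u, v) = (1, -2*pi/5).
√(EG − F²)|_{(1, -2*pi/5)} = sqrt(2)

E = 1, F = 0, G = u^2 + 1; EG − F² = u^2 + 1; √(EG − F²) = sqrt(u^2 + 1). At the given point: sqrt(2).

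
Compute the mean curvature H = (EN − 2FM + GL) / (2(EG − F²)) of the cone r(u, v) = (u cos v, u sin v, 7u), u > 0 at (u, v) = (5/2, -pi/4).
H = 7*sqrt(2)/50

With E = 50, F = 0, G = u^2, L = 0, M = 0, N = 7*sqrt(2)*u^2/(10*Abs(u)), assemble
  H = (EN − 2FM + GL) / (2(EG − F²)) = 7*sqrt(2)/(20*Abs(u)).
At (u, v) = (5/2, -pi/4): H = 7*sqrt(2)/50.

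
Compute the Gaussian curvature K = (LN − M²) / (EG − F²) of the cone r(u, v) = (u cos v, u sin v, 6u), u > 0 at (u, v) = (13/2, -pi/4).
K = 0

Coefficients of the first fundamental form: E = 37, F = 0, G = u^2.
Coefficients of the second fundamental form: L = 0, M = 0, N = 6*sqrt(37)*u^2/(37*Abs(u)).
Assemble K = (LN − M²)/(EG − F²) = 0. At (u, v) = (13/2, -pi/4): K = 0.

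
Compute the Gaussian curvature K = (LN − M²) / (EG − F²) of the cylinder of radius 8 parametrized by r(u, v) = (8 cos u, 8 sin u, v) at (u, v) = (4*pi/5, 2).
K = 0

Coefficients of the first fundamental form: E = 64, F = 0, G = 1.
Coefficients of the second fundamental form: L = -8, M = 0, N = 0.
Assemble K = (LN − M²)/(EG − F²) = 0. At (u, v) = (4*pi/5, 2): K = 0.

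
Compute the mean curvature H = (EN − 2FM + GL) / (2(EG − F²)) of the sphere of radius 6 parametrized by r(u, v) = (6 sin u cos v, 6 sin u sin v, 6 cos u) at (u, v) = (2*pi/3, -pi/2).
H = -1/6

With E = 36, F = 0, G = 36*sin(u)^2, L = -6*sin(u)/Abs(sin(u)), M = 0, N = -6*sin(u)^3/Abs(sin(u)), assemble
  H = (EN − 2FM + GL) / (2(EG − F²)) = -sin(u)/(6*Abs(sin(u))).
At (u, v) = (2*pi/3, -pi/2): H = -1/6.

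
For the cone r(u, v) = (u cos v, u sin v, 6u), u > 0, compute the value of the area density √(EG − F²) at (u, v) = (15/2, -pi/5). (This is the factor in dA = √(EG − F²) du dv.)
√(EG − F²)|_{(15/2, -pi/5)} = 15*sqrt(37)/2

E = 37, F = 0, G = u^2, so EG − F² = 37*u^2. Taking the positive square root: √(EG − F²) = sqrt(37)*Abs(u). At (u, v) = (15/2, -pi/5): 15*sqrt(37)/2.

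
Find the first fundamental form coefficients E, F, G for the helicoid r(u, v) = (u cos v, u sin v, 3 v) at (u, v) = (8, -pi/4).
E = 1;  F = 0;  G = 73

Partials: r_u = (cos(v), sin(v), 0), r_v = (-u*sin(v), u*cos(v), 3). As functions of (u, v):
  E = r_u · r_u = 1,
  F = r_u · r_v = 0,
  G = r_v · r_v = u^2 + 9.
Evaluating at (u, v) = (8, -pi/4): E = 1, F = 0, G = 73.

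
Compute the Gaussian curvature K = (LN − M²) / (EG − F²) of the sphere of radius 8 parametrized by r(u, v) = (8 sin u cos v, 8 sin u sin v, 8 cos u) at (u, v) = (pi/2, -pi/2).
K = 1/64

Coefficients of the first fundamental form: E = 64, F = 0, G = 64*sin(u)^2.
Coefficients of the second fundamental form: L = -8*sin(u)/Abs(sin(u)), M = 0, N = -8*sin(u)^3/Abs(sin(u)).
Assemble K = (LN − M²)/(EG − F²) = 1/64. At (u, v) = (pi/2, -pi/2): K = 1/64.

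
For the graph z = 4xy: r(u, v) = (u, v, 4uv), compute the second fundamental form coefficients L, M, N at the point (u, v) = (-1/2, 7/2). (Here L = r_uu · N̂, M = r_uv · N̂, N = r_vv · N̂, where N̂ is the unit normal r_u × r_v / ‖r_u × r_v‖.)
L = 0;  M = 4*sqrt(201)/201;  N = 0

Compute the unit normal N̂(u, v) = (-4*v/sqrt(16*u^2 + 16*v^2 + 1), -4*u/sqrt(16*u^2 + 16*v^2 + 1), 1/sqrt(16*u^2 + 16*v^2 + 1)), and the second partials r_uu, r_uv, r_vv. Take dot products:
  L(u, v) = r_uu · N̂ = 0,
  M(u, v) = r_uv · N̂ = 4/sqrt(16*u^2 + 16*v^2 + 1),
  N(u, v) = r_vv · N̂ = 0.
Evaluating at (u, v) = (-1/2, 7/2):
  L = 0, M = 4*sqrt(201)/201, N = 0.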